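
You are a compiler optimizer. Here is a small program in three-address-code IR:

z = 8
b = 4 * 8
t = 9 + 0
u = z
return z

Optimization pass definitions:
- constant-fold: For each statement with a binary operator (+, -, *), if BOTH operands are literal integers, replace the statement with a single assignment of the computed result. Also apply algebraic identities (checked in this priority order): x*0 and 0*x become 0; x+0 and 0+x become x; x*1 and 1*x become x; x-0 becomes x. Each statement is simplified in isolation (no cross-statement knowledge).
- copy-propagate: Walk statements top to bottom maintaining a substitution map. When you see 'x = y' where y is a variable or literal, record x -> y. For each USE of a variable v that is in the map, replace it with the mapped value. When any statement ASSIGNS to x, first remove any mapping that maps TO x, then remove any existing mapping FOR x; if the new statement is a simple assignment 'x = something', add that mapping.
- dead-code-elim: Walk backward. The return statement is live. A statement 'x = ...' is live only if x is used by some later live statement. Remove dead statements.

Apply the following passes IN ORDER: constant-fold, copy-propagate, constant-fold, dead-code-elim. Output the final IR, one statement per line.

Initial IR:
  z = 8
  b = 4 * 8
  t = 9 + 0
  u = z
  return z
After constant-fold (5 stmts):
  z = 8
  b = 32
  t = 9
  u = z
  return z
After copy-propagate (5 stmts):
  z = 8
  b = 32
  t = 9
  u = 8
  return 8
After constant-fold (5 stmts):
  z = 8
  b = 32
  t = 9
  u = 8
  return 8
After dead-code-elim (1 stmts):
  return 8

Answer: return 8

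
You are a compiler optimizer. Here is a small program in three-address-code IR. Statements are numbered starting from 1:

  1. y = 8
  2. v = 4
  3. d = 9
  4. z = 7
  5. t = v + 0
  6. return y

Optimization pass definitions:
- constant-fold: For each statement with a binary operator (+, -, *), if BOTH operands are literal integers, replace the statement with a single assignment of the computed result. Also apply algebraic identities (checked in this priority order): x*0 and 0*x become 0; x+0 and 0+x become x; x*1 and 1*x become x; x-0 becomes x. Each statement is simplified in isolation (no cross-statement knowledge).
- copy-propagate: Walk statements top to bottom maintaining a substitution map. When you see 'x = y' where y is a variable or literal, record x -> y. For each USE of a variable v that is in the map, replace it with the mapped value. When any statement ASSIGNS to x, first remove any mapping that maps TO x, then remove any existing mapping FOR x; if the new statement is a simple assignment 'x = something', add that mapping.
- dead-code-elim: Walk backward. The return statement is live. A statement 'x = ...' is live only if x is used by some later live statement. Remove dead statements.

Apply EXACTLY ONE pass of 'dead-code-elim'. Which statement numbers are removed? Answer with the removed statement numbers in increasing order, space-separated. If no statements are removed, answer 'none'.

Answer: 2 3 4 5

Derivation:
Backward liveness scan:
Stmt 1 'y = 8': KEEP (y is live); live-in = []
Stmt 2 'v = 4': DEAD (v not in live set ['y'])
Stmt 3 'd = 9': DEAD (d not in live set ['y'])
Stmt 4 'z = 7': DEAD (z not in live set ['y'])
Stmt 5 't = v + 0': DEAD (t not in live set ['y'])
Stmt 6 'return y': KEEP (return); live-in = ['y']
Removed statement numbers: [2, 3, 4, 5]
Surviving IR:
  y = 8
  return y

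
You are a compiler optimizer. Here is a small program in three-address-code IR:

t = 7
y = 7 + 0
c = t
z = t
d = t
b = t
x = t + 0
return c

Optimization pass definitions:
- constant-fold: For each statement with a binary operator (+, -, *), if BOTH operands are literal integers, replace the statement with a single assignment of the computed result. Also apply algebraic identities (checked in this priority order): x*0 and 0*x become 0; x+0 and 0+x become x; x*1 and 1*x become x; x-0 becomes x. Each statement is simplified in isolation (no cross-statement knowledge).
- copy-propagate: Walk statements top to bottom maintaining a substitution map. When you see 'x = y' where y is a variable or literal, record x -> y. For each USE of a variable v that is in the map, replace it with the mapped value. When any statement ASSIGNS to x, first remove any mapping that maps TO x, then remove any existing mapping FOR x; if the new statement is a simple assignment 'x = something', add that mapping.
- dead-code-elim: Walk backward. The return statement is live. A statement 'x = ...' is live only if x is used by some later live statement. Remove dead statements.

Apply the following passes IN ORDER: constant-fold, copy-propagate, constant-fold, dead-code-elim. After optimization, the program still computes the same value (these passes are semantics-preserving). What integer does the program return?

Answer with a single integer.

Answer: 7

Derivation:
Initial IR:
  t = 7
  y = 7 + 0
  c = t
  z = t
  d = t
  b = t
  x = t + 0
  return c
After constant-fold (8 stmts):
  t = 7
  y = 7
  c = t
  z = t
  d = t
  b = t
  x = t
  return c
After copy-propagate (8 stmts):
  t = 7
  y = 7
  c = 7
  z = 7
  d = 7
  b = 7
  x = 7
  return 7
After constant-fold (8 stmts):
  t = 7
  y = 7
  c = 7
  z = 7
  d = 7
  b = 7
  x = 7
  return 7
After dead-code-elim (1 stmts):
  return 7
Evaluate:
  t = 7  =>  t = 7
  y = 7 + 0  =>  y = 7
  c = t  =>  c = 7
  z = t  =>  z = 7
  d = t  =>  d = 7
  b = t  =>  b = 7
  x = t + 0  =>  x = 7
  return c = 7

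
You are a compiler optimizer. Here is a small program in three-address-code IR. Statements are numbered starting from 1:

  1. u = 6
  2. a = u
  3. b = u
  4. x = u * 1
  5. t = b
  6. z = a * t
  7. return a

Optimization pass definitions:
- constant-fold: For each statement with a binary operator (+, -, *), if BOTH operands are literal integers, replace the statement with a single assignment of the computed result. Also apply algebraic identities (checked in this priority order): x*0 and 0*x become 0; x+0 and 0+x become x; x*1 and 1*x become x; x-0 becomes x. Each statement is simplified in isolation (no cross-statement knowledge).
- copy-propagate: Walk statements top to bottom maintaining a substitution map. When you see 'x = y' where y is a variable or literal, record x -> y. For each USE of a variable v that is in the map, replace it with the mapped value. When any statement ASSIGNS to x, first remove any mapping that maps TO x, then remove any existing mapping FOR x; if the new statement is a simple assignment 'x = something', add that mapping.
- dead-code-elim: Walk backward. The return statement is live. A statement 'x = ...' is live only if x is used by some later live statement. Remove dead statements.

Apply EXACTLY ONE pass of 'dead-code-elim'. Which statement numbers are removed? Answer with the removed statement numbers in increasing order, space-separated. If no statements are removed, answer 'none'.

Answer: 3 4 5 6

Derivation:
Backward liveness scan:
Stmt 1 'u = 6': KEEP (u is live); live-in = []
Stmt 2 'a = u': KEEP (a is live); live-in = ['u']
Stmt 3 'b = u': DEAD (b not in live set ['a'])
Stmt 4 'x = u * 1': DEAD (x not in live set ['a'])
Stmt 5 't = b': DEAD (t not in live set ['a'])
Stmt 6 'z = a * t': DEAD (z not in live set ['a'])
Stmt 7 'return a': KEEP (return); live-in = ['a']
Removed statement numbers: [3, 4, 5, 6]
Surviving IR:
  u = 6
  a = u
  return a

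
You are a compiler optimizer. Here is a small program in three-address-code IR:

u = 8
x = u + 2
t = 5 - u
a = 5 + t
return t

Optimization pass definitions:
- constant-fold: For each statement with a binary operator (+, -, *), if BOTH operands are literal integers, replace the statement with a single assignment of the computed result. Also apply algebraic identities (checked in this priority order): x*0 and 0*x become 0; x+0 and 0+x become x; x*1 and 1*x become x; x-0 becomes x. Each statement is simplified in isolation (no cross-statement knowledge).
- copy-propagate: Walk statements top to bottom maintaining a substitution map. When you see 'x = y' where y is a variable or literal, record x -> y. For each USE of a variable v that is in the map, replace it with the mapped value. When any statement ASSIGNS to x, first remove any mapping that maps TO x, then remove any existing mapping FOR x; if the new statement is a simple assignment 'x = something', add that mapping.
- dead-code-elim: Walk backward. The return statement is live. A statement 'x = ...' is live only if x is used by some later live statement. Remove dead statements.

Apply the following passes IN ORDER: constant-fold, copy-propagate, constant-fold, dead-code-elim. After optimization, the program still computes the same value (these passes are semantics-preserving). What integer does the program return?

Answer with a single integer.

Initial IR:
  u = 8
  x = u + 2
  t = 5 - u
  a = 5 + t
  return t
After constant-fold (5 stmts):
  u = 8
  x = u + 2
  t = 5 - u
  a = 5 + t
  return t
After copy-propagate (5 stmts):
  u = 8
  x = 8 + 2
  t = 5 - 8
  a = 5 + t
  return t
After constant-fold (5 stmts):
  u = 8
  x = 10
  t = -3
  a = 5 + t
  return t
After dead-code-elim (2 stmts):
  t = -3
  return t
Evaluate:
  u = 8  =>  u = 8
  x = u + 2  =>  x = 10
  t = 5 - u  =>  t = -3
  a = 5 + t  =>  a = 2
  return t = -3

Answer: -3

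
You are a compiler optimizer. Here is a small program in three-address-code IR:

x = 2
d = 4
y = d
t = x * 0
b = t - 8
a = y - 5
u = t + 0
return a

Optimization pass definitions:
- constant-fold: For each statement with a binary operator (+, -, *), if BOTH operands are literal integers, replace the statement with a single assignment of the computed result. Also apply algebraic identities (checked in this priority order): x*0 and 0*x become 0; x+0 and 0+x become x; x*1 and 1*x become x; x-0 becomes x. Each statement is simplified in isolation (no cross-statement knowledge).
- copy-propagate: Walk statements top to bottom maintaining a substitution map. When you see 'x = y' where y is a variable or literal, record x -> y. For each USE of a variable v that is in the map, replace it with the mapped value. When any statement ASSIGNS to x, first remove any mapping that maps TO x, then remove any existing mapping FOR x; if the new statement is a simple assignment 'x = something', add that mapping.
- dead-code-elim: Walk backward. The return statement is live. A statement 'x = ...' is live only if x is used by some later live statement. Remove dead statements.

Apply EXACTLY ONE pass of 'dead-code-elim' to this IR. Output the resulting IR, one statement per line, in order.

Applying dead-code-elim statement-by-statement:
  [8] return a  -> KEEP (return); live=['a']
  [7] u = t + 0  -> DEAD (u not live)
  [6] a = y - 5  -> KEEP; live=['y']
  [5] b = t - 8  -> DEAD (b not live)
  [4] t = x * 0  -> DEAD (t not live)
  [3] y = d  -> KEEP; live=['d']
  [2] d = 4  -> KEEP; live=[]
  [1] x = 2  -> DEAD (x not live)
Result (4 stmts):
  d = 4
  y = d
  a = y - 5
  return a

Answer: d = 4
y = d
a = y - 5
return a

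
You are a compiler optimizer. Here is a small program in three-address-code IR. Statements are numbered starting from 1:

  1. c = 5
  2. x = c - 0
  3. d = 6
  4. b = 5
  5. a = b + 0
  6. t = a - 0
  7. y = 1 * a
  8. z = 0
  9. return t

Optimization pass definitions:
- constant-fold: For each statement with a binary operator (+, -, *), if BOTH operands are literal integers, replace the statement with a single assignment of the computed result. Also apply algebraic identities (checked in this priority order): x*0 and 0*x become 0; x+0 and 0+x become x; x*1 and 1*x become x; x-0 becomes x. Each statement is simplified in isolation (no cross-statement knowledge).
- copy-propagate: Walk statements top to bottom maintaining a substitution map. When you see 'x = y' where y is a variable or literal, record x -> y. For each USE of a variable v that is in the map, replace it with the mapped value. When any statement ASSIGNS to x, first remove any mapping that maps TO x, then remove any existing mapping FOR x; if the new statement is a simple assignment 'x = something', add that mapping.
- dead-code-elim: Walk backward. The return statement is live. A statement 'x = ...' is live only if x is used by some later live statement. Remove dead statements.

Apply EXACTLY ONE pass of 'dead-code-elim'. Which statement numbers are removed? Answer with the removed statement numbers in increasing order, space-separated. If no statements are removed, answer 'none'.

Answer: 1 2 3 7 8

Derivation:
Backward liveness scan:
Stmt 1 'c = 5': DEAD (c not in live set [])
Stmt 2 'x = c - 0': DEAD (x not in live set [])
Stmt 3 'd = 6': DEAD (d not in live set [])
Stmt 4 'b = 5': KEEP (b is live); live-in = []
Stmt 5 'a = b + 0': KEEP (a is live); live-in = ['b']
Stmt 6 't = a - 0': KEEP (t is live); live-in = ['a']
Stmt 7 'y = 1 * a': DEAD (y not in live set ['t'])
Stmt 8 'z = 0': DEAD (z not in live set ['t'])
Stmt 9 'return t': KEEP (return); live-in = ['t']
Removed statement numbers: [1, 2, 3, 7, 8]
Surviving IR:
  b = 5
  a = b + 0
  t = a - 0
  return t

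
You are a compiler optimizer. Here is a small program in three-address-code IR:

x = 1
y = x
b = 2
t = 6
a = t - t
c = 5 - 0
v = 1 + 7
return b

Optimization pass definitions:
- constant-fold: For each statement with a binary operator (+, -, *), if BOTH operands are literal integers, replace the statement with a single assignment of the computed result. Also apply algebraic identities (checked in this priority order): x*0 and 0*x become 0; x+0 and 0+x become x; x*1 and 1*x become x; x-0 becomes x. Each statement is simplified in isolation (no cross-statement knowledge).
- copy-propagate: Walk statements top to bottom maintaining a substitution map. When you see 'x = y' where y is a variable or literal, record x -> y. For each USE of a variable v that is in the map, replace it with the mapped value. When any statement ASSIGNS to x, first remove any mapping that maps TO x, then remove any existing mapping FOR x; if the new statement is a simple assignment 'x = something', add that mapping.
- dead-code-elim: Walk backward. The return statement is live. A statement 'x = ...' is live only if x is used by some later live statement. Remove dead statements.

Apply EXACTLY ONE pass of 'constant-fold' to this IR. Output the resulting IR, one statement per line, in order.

Answer: x = 1
y = x
b = 2
t = 6
a = t - t
c = 5
v = 8
return b

Derivation:
Applying constant-fold statement-by-statement:
  [1] x = 1  (unchanged)
  [2] y = x  (unchanged)
  [3] b = 2  (unchanged)
  [4] t = 6  (unchanged)
  [5] a = t - t  (unchanged)
  [6] c = 5 - 0  -> c = 5
  [7] v = 1 + 7  -> v = 8
  [8] return b  (unchanged)
Result (8 stmts):
  x = 1
  y = x
  b = 2
  t = 6
  a = t - t
  c = 5
  v = 8
  return b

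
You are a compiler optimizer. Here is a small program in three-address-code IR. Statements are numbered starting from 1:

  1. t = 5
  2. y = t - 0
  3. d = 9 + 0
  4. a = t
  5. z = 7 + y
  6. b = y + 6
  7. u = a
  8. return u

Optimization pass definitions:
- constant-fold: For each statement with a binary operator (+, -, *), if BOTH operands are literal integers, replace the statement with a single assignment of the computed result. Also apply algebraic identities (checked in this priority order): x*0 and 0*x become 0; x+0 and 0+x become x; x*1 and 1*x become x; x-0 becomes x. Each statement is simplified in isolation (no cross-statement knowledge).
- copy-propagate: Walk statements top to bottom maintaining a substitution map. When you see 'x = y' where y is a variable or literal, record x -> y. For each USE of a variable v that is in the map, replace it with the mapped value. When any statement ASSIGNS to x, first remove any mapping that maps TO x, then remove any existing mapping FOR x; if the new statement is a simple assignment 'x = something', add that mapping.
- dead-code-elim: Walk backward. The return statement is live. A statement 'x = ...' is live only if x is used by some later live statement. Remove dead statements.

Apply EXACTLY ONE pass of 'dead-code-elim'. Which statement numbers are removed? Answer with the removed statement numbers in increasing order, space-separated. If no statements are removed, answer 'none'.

Answer: 2 3 5 6

Derivation:
Backward liveness scan:
Stmt 1 't = 5': KEEP (t is live); live-in = []
Stmt 2 'y = t - 0': DEAD (y not in live set ['t'])
Stmt 3 'd = 9 + 0': DEAD (d not in live set ['t'])
Stmt 4 'a = t': KEEP (a is live); live-in = ['t']
Stmt 5 'z = 7 + y': DEAD (z not in live set ['a'])
Stmt 6 'b = y + 6': DEAD (b not in live set ['a'])
Stmt 7 'u = a': KEEP (u is live); live-in = ['a']
Stmt 8 'return u': KEEP (return); live-in = ['u']
Removed statement numbers: [2, 3, 5, 6]
Surviving IR:
  t = 5
  a = t
  u = a
  return u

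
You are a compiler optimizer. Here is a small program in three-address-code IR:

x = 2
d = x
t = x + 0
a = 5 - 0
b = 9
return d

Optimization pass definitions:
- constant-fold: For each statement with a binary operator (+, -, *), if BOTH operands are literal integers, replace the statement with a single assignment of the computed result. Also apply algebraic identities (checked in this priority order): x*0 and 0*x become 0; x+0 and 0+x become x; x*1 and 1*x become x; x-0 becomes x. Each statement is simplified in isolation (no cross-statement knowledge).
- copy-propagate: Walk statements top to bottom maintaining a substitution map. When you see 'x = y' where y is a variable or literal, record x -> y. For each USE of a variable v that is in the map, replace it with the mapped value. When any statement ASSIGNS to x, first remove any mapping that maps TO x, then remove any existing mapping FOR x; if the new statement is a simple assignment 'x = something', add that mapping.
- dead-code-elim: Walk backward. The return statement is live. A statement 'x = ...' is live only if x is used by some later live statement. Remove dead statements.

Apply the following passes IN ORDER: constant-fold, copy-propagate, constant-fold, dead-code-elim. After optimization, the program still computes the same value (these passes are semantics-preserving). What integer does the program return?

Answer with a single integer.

Initial IR:
  x = 2
  d = x
  t = x + 0
  a = 5 - 0
  b = 9
  return d
After constant-fold (6 stmts):
  x = 2
  d = x
  t = x
  a = 5
  b = 9
  return d
After copy-propagate (6 stmts):
  x = 2
  d = 2
  t = 2
  a = 5
  b = 9
  return 2
After constant-fold (6 stmts):
  x = 2
  d = 2
  t = 2
  a = 5
  b = 9
  return 2
After dead-code-elim (1 stmts):
  return 2
Evaluate:
  x = 2  =>  x = 2
  d = x  =>  d = 2
  t = x + 0  =>  t = 2
  a = 5 - 0  =>  a = 5
  b = 9  =>  b = 9
  return d = 2

Answer: 2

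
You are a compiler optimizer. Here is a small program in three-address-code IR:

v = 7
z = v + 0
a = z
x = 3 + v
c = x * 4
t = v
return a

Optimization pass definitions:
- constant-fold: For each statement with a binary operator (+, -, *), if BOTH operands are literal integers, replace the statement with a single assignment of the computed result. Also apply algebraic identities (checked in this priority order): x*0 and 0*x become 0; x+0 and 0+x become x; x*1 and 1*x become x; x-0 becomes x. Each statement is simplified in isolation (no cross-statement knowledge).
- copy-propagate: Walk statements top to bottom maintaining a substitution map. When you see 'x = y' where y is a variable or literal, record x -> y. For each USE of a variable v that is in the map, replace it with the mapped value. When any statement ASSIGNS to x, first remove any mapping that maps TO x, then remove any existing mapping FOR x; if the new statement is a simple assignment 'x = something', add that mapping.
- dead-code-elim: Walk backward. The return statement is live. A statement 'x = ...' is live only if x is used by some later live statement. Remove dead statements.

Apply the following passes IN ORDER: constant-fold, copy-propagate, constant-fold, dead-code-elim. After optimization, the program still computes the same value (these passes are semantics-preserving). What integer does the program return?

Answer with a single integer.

Initial IR:
  v = 7
  z = v + 0
  a = z
  x = 3 + v
  c = x * 4
  t = v
  return a
After constant-fold (7 stmts):
  v = 7
  z = v
  a = z
  x = 3 + v
  c = x * 4
  t = v
  return a
After copy-propagate (7 stmts):
  v = 7
  z = 7
  a = 7
  x = 3 + 7
  c = x * 4
  t = 7
  return 7
After constant-fold (7 stmts):
  v = 7
  z = 7
  a = 7
  x = 10
  c = x * 4
  t = 7
  return 7
After dead-code-elim (1 stmts):
  return 7
Evaluate:
  v = 7  =>  v = 7
  z = v + 0  =>  z = 7
  a = z  =>  a = 7
  x = 3 + v  =>  x = 10
  c = x * 4  =>  c = 40
  t = v  =>  t = 7
  return a = 7

Answer: 7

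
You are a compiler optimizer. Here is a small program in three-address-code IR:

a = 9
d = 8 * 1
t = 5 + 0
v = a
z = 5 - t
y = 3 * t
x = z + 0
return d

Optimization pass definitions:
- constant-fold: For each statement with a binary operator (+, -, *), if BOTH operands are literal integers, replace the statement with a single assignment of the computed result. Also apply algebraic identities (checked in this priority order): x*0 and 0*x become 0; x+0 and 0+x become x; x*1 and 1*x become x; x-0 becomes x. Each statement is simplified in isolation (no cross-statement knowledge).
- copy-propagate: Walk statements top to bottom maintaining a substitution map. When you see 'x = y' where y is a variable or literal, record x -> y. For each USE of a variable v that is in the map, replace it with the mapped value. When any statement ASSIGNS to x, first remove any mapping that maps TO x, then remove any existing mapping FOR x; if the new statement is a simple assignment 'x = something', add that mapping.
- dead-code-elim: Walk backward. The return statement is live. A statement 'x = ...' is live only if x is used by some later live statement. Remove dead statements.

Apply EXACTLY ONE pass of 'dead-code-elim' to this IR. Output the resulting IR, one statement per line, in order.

Answer: d = 8 * 1
return d

Derivation:
Applying dead-code-elim statement-by-statement:
  [8] return d  -> KEEP (return); live=['d']
  [7] x = z + 0  -> DEAD (x not live)
  [6] y = 3 * t  -> DEAD (y not live)
  [5] z = 5 - t  -> DEAD (z not live)
  [4] v = a  -> DEAD (v not live)
  [3] t = 5 + 0  -> DEAD (t not live)
  [2] d = 8 * 1  -> KEEP; live=[]
  [1] a = 9  -> DEAD (a not live)
Result (2 stmts):
  d = 8 * 1
  return d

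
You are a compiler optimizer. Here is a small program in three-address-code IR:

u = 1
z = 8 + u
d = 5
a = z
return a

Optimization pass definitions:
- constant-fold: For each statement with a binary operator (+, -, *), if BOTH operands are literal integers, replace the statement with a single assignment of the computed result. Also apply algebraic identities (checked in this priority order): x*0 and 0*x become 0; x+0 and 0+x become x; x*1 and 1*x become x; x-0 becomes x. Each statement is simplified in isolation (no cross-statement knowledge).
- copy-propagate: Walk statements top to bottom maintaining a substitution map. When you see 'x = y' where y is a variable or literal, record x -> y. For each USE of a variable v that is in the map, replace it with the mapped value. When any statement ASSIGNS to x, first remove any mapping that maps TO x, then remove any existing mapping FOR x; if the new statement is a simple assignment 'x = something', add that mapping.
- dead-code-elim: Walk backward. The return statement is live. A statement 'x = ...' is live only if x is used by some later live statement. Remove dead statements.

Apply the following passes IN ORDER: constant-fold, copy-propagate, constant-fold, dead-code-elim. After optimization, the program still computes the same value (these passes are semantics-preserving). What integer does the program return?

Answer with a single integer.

Initial IR:
  u = 1
  z = 8 + u
  d = 5
  a = z
  return a
After constant-fold (5 stmts):
  u = 1
  z = 8 + u
  d = 5
  a = z
  return a
After copy-propagate (5 stmts):
  u = 1
  z = 8 + 1
  d = 5
  a = z
  return z
After constant-fold (5 stmts):
  u = 1
  z = 9
  d = 5
  a = z
  return z
After dead-code-elim (2 stmts):
  z = 9
  return z
Evaluate:
  u = 1  =>  u = 1
  z = 8 + u  =>  z = 9
  d = 5  =>  d = 5
  a = z  =>  a = 9
  return a = 9

Answer: 9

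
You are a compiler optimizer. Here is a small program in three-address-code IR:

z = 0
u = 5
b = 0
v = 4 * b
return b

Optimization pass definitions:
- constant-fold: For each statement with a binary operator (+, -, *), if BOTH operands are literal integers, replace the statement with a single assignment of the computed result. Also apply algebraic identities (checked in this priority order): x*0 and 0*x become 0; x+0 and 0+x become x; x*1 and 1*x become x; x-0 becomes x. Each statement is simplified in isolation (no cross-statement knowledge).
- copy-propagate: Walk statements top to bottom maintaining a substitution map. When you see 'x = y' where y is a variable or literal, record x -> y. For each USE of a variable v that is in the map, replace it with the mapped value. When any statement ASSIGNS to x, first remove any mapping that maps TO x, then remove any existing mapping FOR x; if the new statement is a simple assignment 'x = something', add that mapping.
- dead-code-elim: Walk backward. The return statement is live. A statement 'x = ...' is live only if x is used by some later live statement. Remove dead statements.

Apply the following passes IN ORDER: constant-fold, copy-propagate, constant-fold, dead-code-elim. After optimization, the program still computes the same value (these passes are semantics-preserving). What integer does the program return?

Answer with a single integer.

Answer: 0

Derivation:
Initial IR:
  z = 0
  u = 5
  b = 0
  v = 4 * b
  return b
After constant-fold (5 stmts):
  z = 0
  u = 5
  b = 0
  v = 4 * b
  return b
After copy-propagate (5 stmts):
  z = 0
  u = 5
  b = 0
  v = 4 * 0
  return 0
After constant-fold (5 stmts):
  z = 0
  u = 5
  b = 0
  v = 0
  return 0
After dead-code-elim (1 stmts):
  return 0
Evaluate:
  z = 0  =>  z = 0
  u = 5  =>  u = 5
  b = 0  =>  b = 0
  v = 4 * b  =>  v = 0
  return b = 0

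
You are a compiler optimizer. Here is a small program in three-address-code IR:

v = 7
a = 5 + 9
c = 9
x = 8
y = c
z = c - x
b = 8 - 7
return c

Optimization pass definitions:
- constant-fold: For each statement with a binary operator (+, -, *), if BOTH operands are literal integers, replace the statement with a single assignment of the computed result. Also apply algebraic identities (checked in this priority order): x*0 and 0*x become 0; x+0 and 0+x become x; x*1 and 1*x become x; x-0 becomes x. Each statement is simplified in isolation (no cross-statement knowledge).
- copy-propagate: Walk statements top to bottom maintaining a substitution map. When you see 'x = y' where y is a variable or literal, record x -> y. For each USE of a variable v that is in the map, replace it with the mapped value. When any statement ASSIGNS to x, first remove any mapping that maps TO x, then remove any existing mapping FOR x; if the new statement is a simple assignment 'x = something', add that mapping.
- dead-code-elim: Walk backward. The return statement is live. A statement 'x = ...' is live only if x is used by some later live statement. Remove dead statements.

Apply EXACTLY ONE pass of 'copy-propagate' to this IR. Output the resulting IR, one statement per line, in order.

Applying copy-propagate statement-by-statement:
  [1] v = 7  (unchanged)
  [2] a = 5 + 9  (unchanged)
  [3] c = 9  (unchanged)
  [4] x = 8  (unchanged)
  [5] y = c  -> y = 9
  [6] z = c - x  -> z = 9 - 8
  [7] b = 8 - 7  (unchanged)
  [8] return c  -> return 9
Result (8 stmts):
  v = 7
  a = 5 + 9
  c = 9
  x = 8
  y = 9
  z = 9 - 8
  b = 8 - 7
  return 9

Answer: v = 7
a = 5 + 9
c = 9
x = 8
y = 9
z = 9 - 8
b = 8 - 7
return 9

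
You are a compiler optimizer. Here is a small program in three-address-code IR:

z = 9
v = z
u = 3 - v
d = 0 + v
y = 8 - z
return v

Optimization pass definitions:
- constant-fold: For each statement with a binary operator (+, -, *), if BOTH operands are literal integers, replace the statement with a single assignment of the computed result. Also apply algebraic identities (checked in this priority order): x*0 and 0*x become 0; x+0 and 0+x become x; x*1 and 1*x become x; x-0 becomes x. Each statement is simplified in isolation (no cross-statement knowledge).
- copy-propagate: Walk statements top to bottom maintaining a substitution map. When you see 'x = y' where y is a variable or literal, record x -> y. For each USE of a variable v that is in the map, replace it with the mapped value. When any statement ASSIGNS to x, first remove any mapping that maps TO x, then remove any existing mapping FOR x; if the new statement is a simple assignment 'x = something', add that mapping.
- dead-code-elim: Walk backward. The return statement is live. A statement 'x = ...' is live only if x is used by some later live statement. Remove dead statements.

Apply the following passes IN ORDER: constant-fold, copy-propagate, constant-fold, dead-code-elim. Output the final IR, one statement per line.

Answer: return 9

Derivation:
Initial IR:
  z = 9
  v = z
  u = 3 - v
  d = 0 + v
  y = 8 - z
  return v
After constant-fold (6 stmts):
  z = 9
  v = z
  u = 3 - v
  d = v
  y = 8 - z
  return v
After copy-propagate (6 stmts):
  z = 9
  v = 9
  u = 3 - 9
  d = 9
  y = 8 - 9
  return 9
After constant-fold (6 stmts):
  z = 9
  v = 9
  u = -6
  d = 9
  y = -1
  return 9
After dead-code-elim (1 stmts):
  return 9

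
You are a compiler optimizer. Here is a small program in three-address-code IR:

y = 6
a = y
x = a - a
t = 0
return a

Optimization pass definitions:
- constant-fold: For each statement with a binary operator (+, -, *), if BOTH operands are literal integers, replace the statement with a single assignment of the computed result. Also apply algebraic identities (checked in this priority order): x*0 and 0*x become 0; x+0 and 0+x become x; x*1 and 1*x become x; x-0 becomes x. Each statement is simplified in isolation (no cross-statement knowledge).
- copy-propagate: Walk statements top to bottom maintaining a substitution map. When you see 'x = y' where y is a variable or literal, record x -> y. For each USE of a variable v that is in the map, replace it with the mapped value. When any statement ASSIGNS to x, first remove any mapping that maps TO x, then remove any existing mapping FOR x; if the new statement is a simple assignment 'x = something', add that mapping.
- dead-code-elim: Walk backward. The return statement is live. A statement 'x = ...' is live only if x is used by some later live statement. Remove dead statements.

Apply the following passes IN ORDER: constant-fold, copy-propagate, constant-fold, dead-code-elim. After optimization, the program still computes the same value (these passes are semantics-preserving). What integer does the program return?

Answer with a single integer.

Answer: 6

Derivation:
Initial IR:
  y = 6
  a = y
  x = a - a
  t = 0
  return a
After constant-fold (5 stmts):
  y = 6
  a = y
  x = a - a
  t = 0
  return a
After copy-propagate (5 stmts):
  y = 6
  a = 6
  x = 6 - 6
  t = 0
  return 6
After constant-fold (5 stmts):
  y = 6
  a = 6
  x = 0
  t = 0
  return 6
After dead-code-elim (1 stmts):
  return 6
Evaluate:
  y = 6  =>  y = 6
  a = y  =>  a = 6
  x = a - a  =>  x = 0
  t = 0  =>  t = 0
  return a = 6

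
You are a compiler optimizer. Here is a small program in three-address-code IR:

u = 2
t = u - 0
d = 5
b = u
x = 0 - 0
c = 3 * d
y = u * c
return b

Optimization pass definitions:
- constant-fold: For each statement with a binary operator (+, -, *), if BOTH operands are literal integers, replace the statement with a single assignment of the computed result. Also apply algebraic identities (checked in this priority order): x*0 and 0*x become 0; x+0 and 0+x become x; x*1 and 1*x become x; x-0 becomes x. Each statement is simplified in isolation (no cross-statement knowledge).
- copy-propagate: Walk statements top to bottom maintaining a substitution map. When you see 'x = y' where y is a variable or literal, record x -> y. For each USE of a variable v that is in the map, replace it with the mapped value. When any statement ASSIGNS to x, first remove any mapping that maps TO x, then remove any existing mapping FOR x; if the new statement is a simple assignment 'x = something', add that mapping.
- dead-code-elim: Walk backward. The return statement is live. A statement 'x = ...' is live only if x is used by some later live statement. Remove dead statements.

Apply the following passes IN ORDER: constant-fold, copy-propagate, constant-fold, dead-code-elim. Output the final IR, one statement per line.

Answer: return 2

Derivation:
Initial IR:
  u = 2
  t = u - 0
  d = 5
  b = u
  x = 0 - 0
  c = 3 * d
  y = u * c
  return b
After constant-fold (8 stmts):
  u = 2
  t = u
  d = 5
  b = u
  x = 0
  c = 3 * d
  y = u * c
  return b
After copy-propagate (8 stmts):
  u = 2
  t = 2
  d = 5
  b = 2
  x = 0
  c = 3 * 5
  y = 2 * c
  return 2
After constant-fold (8 stmts):
  u = 2
  t = 2
  d = 5
  b = 2
  x = 0
  c = 15
  y = 2 * c
  return 2
After dead-code-elim (1 stmts):
  return 2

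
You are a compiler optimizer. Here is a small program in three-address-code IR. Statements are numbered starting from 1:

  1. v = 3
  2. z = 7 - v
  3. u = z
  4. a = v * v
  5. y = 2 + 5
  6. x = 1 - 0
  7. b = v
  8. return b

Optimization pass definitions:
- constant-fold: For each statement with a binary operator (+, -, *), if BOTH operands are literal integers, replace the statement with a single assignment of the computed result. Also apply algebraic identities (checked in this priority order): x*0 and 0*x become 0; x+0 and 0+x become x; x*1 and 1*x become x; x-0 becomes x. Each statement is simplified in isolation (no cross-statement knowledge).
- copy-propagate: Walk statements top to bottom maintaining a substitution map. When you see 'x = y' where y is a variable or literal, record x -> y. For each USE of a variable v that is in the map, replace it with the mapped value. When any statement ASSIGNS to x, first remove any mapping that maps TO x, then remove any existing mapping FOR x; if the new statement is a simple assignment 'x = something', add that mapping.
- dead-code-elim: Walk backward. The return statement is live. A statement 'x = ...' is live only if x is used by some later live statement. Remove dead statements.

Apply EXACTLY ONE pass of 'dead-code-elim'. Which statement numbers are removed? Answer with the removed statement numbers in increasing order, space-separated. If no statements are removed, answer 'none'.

Backward liveness scan:
Stmt 1 'v = 3': KEEP (v is live); live-in = []
Stmt 2 'z = 7 - v': DEAD (z not in live set ['v'])
Stmt 3 'u = z': DEAD (u not in live set ['v'])
Stmt 4 'a = v * v': DEAD (a not in live set ['v'])
Stmt 5 'y = 2 + 5': DEAD (y not in live set ['v'])
Stmt 6 'x = 1 - 0': DEAD (x not in live set ['v'])
Stmt 7 'b = v': KEEP (b is live); live-in = ['v']
Stmt 8 'return b': KEEP (return); live-in = ['b']
Removed statement numbers: [2, 3, 4, 5, 6]
Surviving IR:
  v = 3
  b = v
  return b

Answer: 2 3 4 5 6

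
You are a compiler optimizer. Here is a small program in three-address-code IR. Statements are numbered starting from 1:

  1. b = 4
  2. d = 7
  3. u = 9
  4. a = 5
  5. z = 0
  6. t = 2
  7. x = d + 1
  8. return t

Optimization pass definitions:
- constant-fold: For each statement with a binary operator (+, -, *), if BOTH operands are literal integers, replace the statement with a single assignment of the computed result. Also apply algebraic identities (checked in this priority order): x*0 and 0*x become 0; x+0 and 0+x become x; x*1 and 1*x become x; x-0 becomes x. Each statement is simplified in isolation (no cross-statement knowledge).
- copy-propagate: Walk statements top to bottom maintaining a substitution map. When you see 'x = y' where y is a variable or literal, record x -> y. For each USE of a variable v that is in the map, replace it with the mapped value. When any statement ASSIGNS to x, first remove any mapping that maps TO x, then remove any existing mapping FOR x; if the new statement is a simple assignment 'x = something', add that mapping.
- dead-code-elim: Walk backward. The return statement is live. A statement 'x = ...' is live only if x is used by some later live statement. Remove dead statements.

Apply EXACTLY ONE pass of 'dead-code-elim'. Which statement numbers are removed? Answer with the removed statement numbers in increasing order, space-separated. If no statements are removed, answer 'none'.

Backward liveness scan:
Stmt 1 'b = 4': DEAD (b not in live set [])
Stmt 2 'd = 7': DEAD (d not in live set [])
Stmt 3 'u = 9': DEAD (u not in live set [])
Stmt 4 'a = 5': DEAD (a not in live set [])
Stmt 5 'z = 0': DEAD (z not in live set [])
Stmt 6 't = 2': KEEP (t is live); live-in = []
Stmt 7 'x = d + 1': DEAD (x not in live set ['t'])
Stmt 8 'return t': KEEP (return); live-in = ['t']
Removed statement numbers: [1, 2, 3, 4, 5, 7]
Surviving IR:
  t = 2
  return t

Answer: 1 2 3 4 5 7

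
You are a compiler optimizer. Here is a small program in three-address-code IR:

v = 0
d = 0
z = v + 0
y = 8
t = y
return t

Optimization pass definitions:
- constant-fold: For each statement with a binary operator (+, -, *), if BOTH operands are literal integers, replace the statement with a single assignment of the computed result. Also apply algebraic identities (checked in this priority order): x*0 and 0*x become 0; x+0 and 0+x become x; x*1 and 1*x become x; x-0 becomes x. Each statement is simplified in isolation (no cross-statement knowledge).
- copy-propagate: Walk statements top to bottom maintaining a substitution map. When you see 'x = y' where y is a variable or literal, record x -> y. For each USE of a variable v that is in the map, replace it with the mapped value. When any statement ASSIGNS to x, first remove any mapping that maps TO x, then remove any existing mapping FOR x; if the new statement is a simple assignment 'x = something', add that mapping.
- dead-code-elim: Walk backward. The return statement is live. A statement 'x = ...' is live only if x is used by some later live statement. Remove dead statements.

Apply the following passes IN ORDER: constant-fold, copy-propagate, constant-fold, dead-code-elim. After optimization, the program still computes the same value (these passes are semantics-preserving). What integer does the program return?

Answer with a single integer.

Initial IR:
  v = 0
  d = 0
  z = v + 0
  y = 8
  t = y
  return t
After constant-fold (6 stmts):
  v = 0
  d = 0
  z = v
  y = 8
  t = y
  return t
After copy-propagate (6 stmts):
  v = 0
  d = 0
  z = 0
  y = 8
  t = 8
  return 8
After constant-fold (6 stmts):
  v = 0
  d = 0
  z = 0
  y = 8
  t = 8
  return 8
After dead-code-elim (1 stmts):
  return 8
Evaluate:
  v = 0  =>  v = 0
  d = 0  =>  d = 0
  z = v + 0  =>  z = 0
  y = 8  =>  y = 8
  t = y  =>  t = 8
  return t = 8

Answer: 8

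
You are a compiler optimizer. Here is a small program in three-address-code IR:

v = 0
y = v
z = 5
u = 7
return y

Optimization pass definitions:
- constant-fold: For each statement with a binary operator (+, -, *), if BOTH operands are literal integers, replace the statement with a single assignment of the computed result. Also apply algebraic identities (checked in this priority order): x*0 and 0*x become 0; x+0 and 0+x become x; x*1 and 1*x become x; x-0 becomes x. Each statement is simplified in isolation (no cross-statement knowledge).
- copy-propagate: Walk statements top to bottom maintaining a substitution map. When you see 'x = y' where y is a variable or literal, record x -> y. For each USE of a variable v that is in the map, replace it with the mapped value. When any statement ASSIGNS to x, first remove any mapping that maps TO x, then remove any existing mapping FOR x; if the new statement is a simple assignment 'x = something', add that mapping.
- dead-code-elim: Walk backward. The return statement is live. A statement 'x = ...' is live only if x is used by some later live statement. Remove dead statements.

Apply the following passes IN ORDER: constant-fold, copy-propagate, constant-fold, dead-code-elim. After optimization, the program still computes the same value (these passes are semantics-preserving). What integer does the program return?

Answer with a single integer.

Answer: 0

Derivation:
Initial IR:
  v = 0
  y = v
  z = 5
  u = 7
  return y
After constant-fold (5 stmts):
  v = 0
  y = v
  z = 5
  u = 7
  return y
After copy-propagate (5 stmts):
  v = 0
  y = 0
  z = 5
  u = 7
  return 0
After constant-fold (5 stmts):
  v = 0
  y = 0
  z = 5
  u = 7
  return 0
After dead-code-elim (1 stmts):
  return 0
Evaluate:
  v = 0  =>  v = 0
  y = v  =>  y = 0
  z = 5  =>  z = 5
  u = 7  =>  u = 7
  return y = 0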